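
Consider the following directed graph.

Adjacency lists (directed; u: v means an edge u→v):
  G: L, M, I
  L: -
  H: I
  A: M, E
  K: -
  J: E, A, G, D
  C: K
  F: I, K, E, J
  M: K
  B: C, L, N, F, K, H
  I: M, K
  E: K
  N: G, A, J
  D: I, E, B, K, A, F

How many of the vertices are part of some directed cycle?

5

A vertex is on a directed cycle iff it belongs to a strongly connected component of size ≥ 2 (or has a self-loop).
The vertices on cycles are {B, D, F, J, N} — 5 in total.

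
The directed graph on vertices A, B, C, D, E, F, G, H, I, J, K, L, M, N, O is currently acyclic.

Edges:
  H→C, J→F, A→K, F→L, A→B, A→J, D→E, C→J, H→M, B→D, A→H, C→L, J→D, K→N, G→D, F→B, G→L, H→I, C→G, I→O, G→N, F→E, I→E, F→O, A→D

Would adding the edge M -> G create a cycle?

Adding M→G creates a cycle iff G can already reach M.
Explore from G: no path reaches M. The graph stays acyclic.

No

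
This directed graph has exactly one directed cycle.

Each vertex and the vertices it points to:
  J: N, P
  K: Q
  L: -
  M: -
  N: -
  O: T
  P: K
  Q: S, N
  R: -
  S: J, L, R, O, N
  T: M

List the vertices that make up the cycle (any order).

DFS with gray/black marking from S:
S gray
  J gray
    N gray
    N black
    P gray
      K gray
        Q gray
          Q→S: S is gray → back edge
Back edge closes the cycle S → J → P → K → Q → S; its vertices are {J, K, P, Q, S}.

J, K, P, Q, S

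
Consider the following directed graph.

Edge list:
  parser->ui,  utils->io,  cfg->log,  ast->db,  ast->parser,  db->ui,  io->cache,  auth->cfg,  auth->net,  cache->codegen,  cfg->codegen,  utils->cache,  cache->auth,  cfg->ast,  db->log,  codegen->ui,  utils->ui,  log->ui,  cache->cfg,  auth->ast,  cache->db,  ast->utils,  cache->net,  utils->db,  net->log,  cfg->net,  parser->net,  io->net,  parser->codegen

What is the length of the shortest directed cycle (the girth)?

4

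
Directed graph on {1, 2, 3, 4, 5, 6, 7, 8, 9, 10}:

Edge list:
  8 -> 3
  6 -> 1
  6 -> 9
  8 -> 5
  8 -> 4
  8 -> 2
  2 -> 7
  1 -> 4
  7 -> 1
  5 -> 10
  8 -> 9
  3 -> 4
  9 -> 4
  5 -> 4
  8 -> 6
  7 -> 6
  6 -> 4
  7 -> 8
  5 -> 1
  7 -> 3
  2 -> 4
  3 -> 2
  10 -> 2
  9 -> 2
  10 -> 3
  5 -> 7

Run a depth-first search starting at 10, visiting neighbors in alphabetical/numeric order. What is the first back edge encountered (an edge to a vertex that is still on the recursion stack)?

3->2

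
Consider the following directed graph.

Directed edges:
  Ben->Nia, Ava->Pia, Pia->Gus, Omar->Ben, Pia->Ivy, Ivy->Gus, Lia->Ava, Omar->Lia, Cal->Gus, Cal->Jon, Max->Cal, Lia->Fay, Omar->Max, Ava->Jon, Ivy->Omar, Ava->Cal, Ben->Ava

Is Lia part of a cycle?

Lia is on a cycle iff Lia can reach itself via ≥1 edge.
Lia → Ava → Pia → Ivy → Omar → Lia — yes.

Yes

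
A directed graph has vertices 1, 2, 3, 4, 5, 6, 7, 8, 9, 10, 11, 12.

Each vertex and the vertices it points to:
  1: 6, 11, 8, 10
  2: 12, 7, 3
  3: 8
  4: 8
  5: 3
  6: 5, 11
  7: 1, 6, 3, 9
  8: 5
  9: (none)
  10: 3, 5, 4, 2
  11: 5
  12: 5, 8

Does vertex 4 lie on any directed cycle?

4 lies on a cycle iff there is a path from 4 back to itself.
Exploring from 4, it never reaches itself; equivalently, its strongly connected component is a singleton.

No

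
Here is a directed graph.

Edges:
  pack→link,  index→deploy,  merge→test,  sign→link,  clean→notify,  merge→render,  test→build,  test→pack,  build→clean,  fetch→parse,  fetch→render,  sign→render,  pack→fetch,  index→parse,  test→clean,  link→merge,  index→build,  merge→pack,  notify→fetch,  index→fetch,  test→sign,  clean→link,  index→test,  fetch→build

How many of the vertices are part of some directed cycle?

9

A vertex is on a directed cycle iff it belongs to a strongly connected component of size ≥ 2 (or has a self-loop).
The vertices on cycles are {link, pack, sign, test, build, clean, fetch, merge, notify} — 9 in total.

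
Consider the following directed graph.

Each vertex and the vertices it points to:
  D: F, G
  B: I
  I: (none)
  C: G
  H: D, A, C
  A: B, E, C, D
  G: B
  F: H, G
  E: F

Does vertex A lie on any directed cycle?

A is on a cycle iff A can reach itself via ≥1 edge.
A → E → F → H → A — yes.

Yes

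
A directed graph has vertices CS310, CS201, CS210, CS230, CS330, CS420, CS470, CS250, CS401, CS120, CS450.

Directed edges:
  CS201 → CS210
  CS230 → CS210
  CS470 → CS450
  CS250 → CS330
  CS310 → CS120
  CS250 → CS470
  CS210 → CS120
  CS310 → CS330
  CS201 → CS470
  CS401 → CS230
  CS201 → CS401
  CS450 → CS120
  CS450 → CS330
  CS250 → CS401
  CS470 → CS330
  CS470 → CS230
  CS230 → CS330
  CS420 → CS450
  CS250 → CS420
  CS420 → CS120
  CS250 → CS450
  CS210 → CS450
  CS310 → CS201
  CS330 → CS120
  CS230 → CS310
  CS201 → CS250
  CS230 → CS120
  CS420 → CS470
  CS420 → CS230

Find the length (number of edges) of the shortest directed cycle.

4

For each vertex v, BFS finds the shortest path from v back to v.
The shortest such closed walk is CS310 → CS201 → CS401 → CS230 → CS310, length 4.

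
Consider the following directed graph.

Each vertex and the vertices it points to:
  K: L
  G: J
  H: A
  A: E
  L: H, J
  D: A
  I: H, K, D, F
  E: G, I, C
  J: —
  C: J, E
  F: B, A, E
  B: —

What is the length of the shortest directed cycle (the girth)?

2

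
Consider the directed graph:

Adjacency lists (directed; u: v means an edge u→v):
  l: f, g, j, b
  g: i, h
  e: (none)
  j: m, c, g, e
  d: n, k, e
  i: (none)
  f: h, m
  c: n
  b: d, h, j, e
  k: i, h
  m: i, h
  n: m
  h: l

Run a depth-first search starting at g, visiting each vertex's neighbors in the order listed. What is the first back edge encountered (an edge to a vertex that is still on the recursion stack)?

f→h

DFS from g (visiting each vertex's neighbors in the order listed); mark gray on enter, black on exit:
g gray
  i gray
  i black
  h gray
    l gray
      f gray
        f→h: h is gray → back edge
First back edge: f → h.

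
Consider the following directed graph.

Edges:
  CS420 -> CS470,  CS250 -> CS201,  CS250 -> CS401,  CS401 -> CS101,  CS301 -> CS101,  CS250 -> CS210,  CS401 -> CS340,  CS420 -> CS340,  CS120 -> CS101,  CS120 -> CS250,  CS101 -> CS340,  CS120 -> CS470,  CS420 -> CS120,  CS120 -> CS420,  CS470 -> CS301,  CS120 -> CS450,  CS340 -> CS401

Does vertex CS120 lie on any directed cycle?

Yes

CS120 is on a cycle iff CS120 can reach itself via ≥1 edge.
CS120 → CS420 → CS120 — yes.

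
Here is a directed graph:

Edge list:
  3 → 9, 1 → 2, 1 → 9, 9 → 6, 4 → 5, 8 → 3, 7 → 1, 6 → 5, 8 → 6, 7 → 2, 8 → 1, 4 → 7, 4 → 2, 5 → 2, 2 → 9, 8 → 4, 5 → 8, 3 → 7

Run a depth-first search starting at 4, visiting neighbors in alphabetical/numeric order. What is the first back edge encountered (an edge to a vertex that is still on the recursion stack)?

DFS from 4 (visiting neighbors in alphabetical/numeric order); mark gray on enter, black on exit:
4 gray
  2 gray
    9 gray
      6 gray
        5 gray
          5→2: 2 is gray → back edge
First back edge: 5 → 2.

5->2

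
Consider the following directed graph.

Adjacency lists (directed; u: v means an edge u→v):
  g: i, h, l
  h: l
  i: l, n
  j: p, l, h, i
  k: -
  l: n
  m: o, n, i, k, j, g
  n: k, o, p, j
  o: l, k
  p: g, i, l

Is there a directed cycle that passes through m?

m lies on a cycle iff there is a path from m back to itself.
Exploring from m, it never reaches itself; equivalently, its strongly connected component is a singleton.

No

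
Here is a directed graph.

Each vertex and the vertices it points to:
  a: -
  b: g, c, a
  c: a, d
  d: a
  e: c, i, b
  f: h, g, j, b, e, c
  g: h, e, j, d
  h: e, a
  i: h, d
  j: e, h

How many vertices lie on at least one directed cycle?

A vertex is on a directed cycle iff it belongs to a strongly connected component of size ≥ 2 (or has a self-loop).
The vertices on cycles are {b, e, g, h, i, j} — 6 in total.

6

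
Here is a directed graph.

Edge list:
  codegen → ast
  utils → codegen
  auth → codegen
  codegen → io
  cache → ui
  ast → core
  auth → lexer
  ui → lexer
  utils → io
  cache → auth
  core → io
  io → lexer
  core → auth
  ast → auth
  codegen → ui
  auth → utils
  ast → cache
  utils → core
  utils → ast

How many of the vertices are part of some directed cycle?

A vertex is on a directed cycle iff it belongs to a strongly connected component of size ≥ 2 (or has a self-loop).
The vertices on cycles are {ast, auth, core, cache, utils, codegen} — 6 in total.

6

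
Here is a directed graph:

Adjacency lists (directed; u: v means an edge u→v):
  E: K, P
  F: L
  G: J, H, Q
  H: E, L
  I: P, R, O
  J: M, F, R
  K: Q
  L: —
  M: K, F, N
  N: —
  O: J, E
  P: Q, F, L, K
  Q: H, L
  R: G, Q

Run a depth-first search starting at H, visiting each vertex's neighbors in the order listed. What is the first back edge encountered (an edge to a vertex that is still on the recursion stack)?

DFS from H (visiting each vertex's neighbors in the order listed); mark gray on enter, black on exit:
H gray
  E gray
    K gray
      Q gray
        Q→H: H is gray → back edge
First back edge: Q → H.

Q→H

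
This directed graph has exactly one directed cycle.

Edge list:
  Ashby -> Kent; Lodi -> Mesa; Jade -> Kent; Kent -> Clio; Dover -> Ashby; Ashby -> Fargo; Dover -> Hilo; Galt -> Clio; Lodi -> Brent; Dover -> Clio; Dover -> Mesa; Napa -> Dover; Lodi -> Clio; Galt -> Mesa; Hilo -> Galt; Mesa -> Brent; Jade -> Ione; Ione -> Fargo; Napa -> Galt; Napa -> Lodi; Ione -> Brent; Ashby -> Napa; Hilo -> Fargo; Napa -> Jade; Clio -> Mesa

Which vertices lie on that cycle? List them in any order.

DFS with gray/black marking from Dover:
Dover gray
  Ashby gray
    Fargo gray
    Fargo black
    Kent gray
      Clio gray
        Mesa gray
          Brent gray
          Brent black
        Mesa black
      Clio black
    Kent black
    Napa gray
      Lodi gray
        Lodi→Brent: Brent black — skip
        Lodi→Mesa: Mesa black — skip
        Lodi→Clio: Clio black — skip
      Lodi black
      Napa→Dover: Dover is gray → back edge
Back edge closes the cycle Dover → Ashby → Napa → Dover; its vertices are {Napa, Ashby, Dover}.

Napa, Ashby, Dover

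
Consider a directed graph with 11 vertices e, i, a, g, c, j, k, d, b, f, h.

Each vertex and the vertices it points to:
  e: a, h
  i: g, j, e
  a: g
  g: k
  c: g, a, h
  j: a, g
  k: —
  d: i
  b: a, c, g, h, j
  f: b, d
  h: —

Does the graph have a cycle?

No

DFS with white/gray/black marking, starting from f:
f gray
  b gray
    a gray
      g gray
        k gray
        k black
      g black
    a black
    c gray
      c→g: g black — skip
      c→a: a black — skip
      h gray
      h black
    c black
    b→g: g black — skip
    b→h: h black — skip
    j gray
      j→a: a black — skip
      j→g: g black — skip
    j black
  b black
  d gray
    i gray
      i→g: g black — skip
      i→j: j black — skip
      e gray
        e→a: a black — skip
        e→h: h black — skip
      e black
    i black
  d black
f black
Every edge goes to a white or black vertex — no back edge, so the graph is acyclic.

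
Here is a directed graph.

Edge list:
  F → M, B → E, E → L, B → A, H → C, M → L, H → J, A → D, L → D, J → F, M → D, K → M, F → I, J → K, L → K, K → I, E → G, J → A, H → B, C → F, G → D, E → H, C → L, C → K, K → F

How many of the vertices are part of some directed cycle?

7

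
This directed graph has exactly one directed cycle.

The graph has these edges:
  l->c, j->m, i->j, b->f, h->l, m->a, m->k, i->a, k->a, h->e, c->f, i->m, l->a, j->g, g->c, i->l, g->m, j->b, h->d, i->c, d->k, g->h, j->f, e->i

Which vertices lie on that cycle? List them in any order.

e, g, h, i, j

DFS with gray/black marking from i:
i gray
  c gray
    f gray
    f black
  c black
  l gray
    a gray
    a black
    l→c: c black — skip
  l black
  j gray
    j→f: f black — skip
    b gray
      b→f: f black — skip
    b black
    g gray
      h gray
        d gray
          k gray
            k→a: a black — skip
          k black
        d black
        h→l: l black — skip
        e gray
          e→i: i is gray → back edge
Back edge closes the cycle i → j → g → h → e → i; its vertices are {e, g, h, i, j}.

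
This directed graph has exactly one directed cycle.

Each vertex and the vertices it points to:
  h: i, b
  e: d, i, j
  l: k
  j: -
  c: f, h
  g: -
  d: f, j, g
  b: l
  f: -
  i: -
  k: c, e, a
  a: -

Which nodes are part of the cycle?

b, c, h, k, l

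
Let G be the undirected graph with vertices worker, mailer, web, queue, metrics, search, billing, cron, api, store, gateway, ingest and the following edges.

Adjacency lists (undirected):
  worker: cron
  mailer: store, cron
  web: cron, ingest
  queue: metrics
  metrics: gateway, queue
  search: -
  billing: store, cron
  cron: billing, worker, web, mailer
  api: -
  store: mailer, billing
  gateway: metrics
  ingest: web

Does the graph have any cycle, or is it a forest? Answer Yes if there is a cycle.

Yes

DFS, tracking each vertex's parent; an edge to a visited non-parent vertex closes a cycle.
Start from web:
visit web (parent –)
  visit cron (parent web)
    visit billing (parent cron)
      visit store (parent billing)
        visit mailer (parent store)
          mailer–store: parent, skip
          mailer–cron: cron visited and ≠ parent → cycle
Cycle: cron – billing – store – mailer – cron.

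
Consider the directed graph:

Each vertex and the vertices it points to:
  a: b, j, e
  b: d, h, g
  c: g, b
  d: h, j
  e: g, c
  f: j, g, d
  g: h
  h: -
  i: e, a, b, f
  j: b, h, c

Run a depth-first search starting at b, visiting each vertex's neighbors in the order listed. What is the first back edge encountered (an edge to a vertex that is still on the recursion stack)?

j→b

DFS from b (visiting each vertex's neighbors in the order listed); mark gray on enter, black on exit:
b gray
  d gray
    h gray
    h black
    j gray
      j→b: b is gray → back edge
First back edge: j → b.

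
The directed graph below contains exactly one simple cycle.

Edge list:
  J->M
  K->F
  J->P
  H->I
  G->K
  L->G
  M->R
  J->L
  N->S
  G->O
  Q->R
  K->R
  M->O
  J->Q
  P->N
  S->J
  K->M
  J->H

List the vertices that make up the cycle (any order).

DFS with gray/black marking from J:
J gray
  H gray
    I gray
    I black
  H black
  Q gray
    R gray
    R black
  Q black
  L gray
    G gray
      K gray
        K→R: R black — skip
        F gray
        F black
        M gray
          O gray
          O black
          M→R: R black — skip
        M black
      K black
      G→O: O black — skip
    G black
  L black
  P gray
    N gray
      S gray
        S→J: J is gray → back edge
Back edge closes the cycle J → P → N → S → J; its vertices are {J, N, P, S}.

J, N, P, S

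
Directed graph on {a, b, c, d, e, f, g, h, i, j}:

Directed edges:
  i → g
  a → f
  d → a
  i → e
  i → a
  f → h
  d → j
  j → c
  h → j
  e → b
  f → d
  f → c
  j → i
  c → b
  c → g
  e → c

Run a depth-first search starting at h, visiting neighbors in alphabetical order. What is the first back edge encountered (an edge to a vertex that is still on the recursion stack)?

d→a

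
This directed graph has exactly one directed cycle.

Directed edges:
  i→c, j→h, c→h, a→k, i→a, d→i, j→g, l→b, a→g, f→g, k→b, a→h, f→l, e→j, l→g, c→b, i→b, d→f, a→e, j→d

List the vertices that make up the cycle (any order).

DFS with gray/black marking from d:
d gray
  i gray
    b gray
    b black
    a gray
      e gray
        j gray
          g gray
          g black
          j→d: d is gray → back edge
Back edge closes the cycle d → i → a → e → j → d; its vertices are {a, d, e, i, j}.

a, d, e, i, j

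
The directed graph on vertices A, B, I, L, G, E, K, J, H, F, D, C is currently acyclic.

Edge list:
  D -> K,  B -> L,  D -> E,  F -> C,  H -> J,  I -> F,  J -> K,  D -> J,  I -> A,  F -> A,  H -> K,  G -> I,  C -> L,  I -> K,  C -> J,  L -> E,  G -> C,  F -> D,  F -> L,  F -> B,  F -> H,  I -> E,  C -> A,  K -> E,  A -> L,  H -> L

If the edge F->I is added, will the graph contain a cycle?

Adding F→I creates a cycle iff I can already reach F.
Path from I: I → F.
So I → … → F → I is a cycle.

Yes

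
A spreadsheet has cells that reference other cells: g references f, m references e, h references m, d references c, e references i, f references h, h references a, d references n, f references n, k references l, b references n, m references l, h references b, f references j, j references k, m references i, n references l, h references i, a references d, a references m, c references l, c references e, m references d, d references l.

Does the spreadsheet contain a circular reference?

No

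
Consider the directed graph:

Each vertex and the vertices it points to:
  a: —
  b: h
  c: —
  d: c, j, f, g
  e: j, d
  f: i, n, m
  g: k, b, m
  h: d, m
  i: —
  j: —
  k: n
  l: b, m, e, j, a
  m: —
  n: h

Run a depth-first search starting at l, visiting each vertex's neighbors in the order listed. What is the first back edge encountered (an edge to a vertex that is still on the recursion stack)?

n->h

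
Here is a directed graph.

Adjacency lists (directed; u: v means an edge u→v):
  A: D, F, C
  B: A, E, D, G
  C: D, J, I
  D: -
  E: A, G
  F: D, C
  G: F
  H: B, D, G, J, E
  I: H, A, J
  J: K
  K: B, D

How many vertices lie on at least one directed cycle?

10

A vertex is on a directed cycle iff it belongs to a strongly connected component of size ≥ 2 (or has a self-loop).
The vertices on cycles are {A, B, C, E, F, G, H, I, J, K} — 10 in total.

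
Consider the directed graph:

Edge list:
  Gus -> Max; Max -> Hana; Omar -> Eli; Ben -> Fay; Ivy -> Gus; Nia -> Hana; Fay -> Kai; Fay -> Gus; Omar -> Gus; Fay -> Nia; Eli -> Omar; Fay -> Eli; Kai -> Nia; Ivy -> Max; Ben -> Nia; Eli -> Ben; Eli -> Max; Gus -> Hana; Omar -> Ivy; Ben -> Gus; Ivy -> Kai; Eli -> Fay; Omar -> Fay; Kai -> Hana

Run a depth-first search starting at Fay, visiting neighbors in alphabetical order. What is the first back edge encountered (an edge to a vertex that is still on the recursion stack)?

Ben→Fay

DFS from Fay (visiting neighbors in alphabetical order); mark gray on enter, black on exit:
Fay gray
  Eli gray
    Ben gray
      Ben→Fay: Fay is gray → back edge
First back edge: Ben → Fay.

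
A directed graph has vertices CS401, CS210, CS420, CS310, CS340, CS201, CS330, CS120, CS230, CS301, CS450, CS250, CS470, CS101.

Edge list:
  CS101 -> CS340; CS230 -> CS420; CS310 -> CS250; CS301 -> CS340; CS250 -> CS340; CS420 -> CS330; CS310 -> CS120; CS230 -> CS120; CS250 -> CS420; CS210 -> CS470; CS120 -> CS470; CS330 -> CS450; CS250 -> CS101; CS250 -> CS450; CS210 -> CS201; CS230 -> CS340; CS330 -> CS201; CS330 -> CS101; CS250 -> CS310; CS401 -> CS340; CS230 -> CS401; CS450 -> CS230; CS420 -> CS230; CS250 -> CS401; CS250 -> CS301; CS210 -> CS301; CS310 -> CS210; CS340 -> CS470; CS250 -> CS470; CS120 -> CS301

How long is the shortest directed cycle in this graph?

2

For each vertex v, BFS finds the shortest path from v back to v.
The shortest such closed walk is CS250 → CS310 → CS250, length 2.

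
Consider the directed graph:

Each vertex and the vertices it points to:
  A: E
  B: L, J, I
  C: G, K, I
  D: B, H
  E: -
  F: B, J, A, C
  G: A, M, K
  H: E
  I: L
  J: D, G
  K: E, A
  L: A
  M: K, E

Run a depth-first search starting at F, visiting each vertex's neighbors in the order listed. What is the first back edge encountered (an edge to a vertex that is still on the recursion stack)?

D→B

DFS from F (visiting each vertex's neighbors in the order listed); mark gray on enter, black on exit:
F gray
  B gray
    L gray
      A gray
        E gray
        E black
      A black
    L black
    J gray
      D gray
        D→B: B is gray → back edge
First back edge: D → B.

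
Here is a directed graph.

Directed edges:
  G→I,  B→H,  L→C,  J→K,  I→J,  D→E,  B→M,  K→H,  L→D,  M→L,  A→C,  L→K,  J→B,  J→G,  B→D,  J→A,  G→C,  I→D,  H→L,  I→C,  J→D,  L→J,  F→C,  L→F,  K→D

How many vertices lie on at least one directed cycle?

8

A vertex is on a directed cycle iff it belongs to a strongly connected component of size ≥ 2 (or has a self-loop).
The vertices on cycles are {B, G, H, I, J, K, L, M} — 8 in total.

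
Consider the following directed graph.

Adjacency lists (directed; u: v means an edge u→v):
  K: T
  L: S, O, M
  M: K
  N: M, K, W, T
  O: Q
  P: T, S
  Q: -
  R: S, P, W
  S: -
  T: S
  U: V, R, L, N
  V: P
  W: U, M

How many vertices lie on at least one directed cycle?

4

A vertex is on a directed cycle iff it belongs to a strongly connected component of size ≥ 2 (or has a self-loop).
The vertices on cycles are {N, R, U, W} — 4 in total.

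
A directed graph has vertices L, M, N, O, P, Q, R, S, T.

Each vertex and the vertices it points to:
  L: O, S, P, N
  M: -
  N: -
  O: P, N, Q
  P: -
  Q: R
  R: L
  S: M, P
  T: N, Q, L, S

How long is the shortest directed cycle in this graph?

4

For each vertex v, BFS finds the shortest path from v back to v.
The shortest such closed walk is L → O → Q → R → L, length 4.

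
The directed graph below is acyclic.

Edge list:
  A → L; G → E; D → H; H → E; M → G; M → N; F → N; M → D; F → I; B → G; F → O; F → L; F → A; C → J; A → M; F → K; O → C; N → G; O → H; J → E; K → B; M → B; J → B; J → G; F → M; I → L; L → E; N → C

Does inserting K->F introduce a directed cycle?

Yes

Adding K→F creates a cycle iff F can already reach K.
Path from F: F → K.
So F → … → K → F is a cycle.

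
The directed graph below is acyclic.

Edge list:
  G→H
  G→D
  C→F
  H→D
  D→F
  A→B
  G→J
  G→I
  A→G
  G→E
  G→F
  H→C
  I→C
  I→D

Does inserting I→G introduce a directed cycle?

Adding I→G creates a cycle iff G can already reach I.
Path from G: G → I.
So G → … → I → G is a cycle.

Yes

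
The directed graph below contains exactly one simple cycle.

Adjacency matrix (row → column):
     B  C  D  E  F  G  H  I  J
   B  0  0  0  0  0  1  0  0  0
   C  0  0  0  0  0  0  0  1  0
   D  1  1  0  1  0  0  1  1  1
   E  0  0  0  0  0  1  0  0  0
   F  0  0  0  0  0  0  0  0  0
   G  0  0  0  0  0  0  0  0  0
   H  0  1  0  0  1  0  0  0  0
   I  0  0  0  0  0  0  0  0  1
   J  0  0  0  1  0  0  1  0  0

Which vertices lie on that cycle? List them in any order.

C, H, I, J

DFS with gray/black marking from J:
J gray
  E gray
    G gray
    G black
  E black
  H gray
    F gray
    F black
    C gray
      I gray
        I→J: J is gray → back edge
Back edge closes the cycle J → H → C → I → J; its vertices are {C, H, I, J}.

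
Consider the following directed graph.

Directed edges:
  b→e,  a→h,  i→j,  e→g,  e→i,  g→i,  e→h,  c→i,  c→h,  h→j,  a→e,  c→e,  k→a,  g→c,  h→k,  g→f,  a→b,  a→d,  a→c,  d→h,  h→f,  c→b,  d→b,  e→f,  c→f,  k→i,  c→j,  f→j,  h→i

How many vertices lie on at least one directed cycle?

8

A vertex is on a directed cycle iff it belongs to a strongly connected component of size ≥ 2 (or has a self-loop).
The vertices on cycles are {a, b, c, d, e, g, h, k} — 8 in total.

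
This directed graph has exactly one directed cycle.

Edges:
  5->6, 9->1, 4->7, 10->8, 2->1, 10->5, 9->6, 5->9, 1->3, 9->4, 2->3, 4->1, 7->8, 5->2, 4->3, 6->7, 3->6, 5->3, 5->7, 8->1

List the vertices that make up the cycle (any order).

1, 3, 6, 7, 8

DFS with gray/black marking from 6:
6 gray
  7 gray
    8 gray
      1 gray
        3 gray
          3→6: 6 is gray → back edge
Back edge closes the cycle 6 → 7 → 8 → 1 → 3 → 6; its vertices are {1, 3, 6, 7, 8}.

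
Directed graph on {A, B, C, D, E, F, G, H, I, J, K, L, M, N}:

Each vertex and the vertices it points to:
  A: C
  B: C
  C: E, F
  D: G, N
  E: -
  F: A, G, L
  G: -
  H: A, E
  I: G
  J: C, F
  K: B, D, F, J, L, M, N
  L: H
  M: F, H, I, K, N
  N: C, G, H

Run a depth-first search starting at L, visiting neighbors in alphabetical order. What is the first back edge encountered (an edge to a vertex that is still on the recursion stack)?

F→A

DFS from L (visiting neighbors in alphabetical order); mark gray on enter, black on exit:
L gray
  H gray
    A gray
      C gray
        E gray
        E black
        F gray
          F→A: A is gray → back edge
First back edge: F → A.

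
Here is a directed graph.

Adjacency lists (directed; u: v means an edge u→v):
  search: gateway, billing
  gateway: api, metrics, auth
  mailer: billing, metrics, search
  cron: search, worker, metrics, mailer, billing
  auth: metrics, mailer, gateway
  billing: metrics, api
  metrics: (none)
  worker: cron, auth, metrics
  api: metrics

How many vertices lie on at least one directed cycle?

A vertex is on a directed cycle iff it belongs to a strongly connected component of size ≥ 2 (or has a self-loop).
The vertices on cycles are {auth, cron, mailer, search, worker, gateway} — 6 in total.

6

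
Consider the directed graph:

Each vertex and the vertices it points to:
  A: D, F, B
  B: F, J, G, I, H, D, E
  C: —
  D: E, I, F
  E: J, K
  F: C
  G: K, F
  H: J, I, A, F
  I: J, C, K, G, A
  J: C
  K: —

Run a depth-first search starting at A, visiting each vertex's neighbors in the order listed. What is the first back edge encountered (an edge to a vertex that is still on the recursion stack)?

I→A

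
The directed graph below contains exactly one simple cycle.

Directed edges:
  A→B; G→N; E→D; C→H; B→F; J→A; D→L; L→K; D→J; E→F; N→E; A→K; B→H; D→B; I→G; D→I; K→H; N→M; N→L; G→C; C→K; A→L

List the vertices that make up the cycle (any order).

DFS with gray/black marking from D:
D gray
  L gray
    K gray
      H gray
      H black
    K black
  L black
  I gray
    G gray
      C gray
        C→H: H black — skip
        C→K: K black — skip
      C black
      N gray
        E gray
          E→D: D is gray → back edge
Back edge closes the cycle D → I → G → N → E → D; its vertices are {D, E, G, I, N}.

D, E, G, I, N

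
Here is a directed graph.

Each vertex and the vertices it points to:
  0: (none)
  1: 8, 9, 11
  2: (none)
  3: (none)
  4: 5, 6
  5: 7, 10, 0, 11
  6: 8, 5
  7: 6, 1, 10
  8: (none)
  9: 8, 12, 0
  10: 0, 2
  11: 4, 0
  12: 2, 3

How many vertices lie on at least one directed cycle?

6

A vertex is on a directed cycle iff it belongs to a strongly connected component of size ≥ 2 (or has a self-loop).
The vertices on cycles are {1, 4, 5, 6, 7, 11} — 6 in total.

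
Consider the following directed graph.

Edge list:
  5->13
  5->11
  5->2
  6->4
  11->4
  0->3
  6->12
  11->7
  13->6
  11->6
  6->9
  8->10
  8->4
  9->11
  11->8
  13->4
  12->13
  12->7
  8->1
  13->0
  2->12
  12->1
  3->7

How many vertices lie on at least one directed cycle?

5

A vertex is on a directed cycle iff it belongs to a strongly connected component of size ≥ 2 (or has a self-loop).
The vertices on cycles are {6, 9, 11, 12, 13} — 5 in total.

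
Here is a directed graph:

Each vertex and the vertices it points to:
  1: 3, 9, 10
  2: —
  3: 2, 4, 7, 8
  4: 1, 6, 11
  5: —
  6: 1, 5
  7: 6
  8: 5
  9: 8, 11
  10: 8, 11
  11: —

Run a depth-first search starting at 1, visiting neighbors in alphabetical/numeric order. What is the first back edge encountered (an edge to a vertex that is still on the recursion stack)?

4->1

DFS from 1 (visiting neighbors in alphabetical/numeric order); mark gray on enter, black on exit:
1 gray
  3 gray
    2 gray
    2 black
    4 gray
      4→1: 1 is gray → back edge
First back edge: 4 → 1.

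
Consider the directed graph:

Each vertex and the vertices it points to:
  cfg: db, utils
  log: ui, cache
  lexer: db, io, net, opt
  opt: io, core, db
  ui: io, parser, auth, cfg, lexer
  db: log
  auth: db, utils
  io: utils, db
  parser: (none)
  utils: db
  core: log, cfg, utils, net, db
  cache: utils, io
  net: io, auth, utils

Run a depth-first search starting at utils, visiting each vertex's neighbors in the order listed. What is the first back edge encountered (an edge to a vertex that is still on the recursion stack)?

io->utils

DFS from utils (visiting each vertex's neighbors in the order listed); mark gray on enter, black on exit:
utils gray
  db gray
    log gray
      ui gray
        io gray
          io→utils: utils is gray → back edge
First back edge: io → utils.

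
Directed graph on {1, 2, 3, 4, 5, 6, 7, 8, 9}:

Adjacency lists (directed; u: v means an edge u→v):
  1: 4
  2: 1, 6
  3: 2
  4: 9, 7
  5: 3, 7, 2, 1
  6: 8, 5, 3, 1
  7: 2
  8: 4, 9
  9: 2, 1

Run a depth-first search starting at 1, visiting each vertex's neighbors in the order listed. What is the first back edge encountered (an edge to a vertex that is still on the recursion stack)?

DFS from 1 (visiting each vertex's neighbors in the order listed); mark gray on enter, black on exit:
1 gray
  4 gray
    9 gray
      2 gray
        2→1: 1 is gray → back edge
First back edge: 2 → 1.

2→1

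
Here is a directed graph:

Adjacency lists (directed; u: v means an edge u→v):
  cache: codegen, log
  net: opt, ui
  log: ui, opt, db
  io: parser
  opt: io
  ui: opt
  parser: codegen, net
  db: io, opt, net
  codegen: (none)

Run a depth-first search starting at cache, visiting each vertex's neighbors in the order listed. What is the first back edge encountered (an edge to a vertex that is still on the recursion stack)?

DFS from cache (visiting each vertex's neighbors in the order listed); mark gray on enter, black on exit:
cache gray
  codegen gray
  codegen black
  log gray
    ui gray
      opt gray
        io gray
          parser gray
            parser→codegen: codegen black — skip
            net gray
              net→opt: opt is gray → back edge
First back edge: net → opt.

net→opt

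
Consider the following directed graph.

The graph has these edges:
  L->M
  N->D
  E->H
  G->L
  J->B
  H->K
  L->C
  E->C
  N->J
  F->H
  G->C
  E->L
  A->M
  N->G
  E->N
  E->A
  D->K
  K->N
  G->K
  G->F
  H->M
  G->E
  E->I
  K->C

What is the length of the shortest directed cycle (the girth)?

3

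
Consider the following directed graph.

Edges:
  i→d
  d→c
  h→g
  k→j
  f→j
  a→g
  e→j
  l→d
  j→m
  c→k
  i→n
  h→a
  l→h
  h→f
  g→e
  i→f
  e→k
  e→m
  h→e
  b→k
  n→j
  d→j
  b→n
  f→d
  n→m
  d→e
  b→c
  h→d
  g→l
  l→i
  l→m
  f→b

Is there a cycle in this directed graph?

Yes

DFS with white/gray/black marking, starting from l:
l gray
  m gray
  m black
  h gray
    a gray
      g gray
        e gray
          e→m: m black — skip
          j gray
            j→m: m black — skip
          j black
          k gray
            k→j: j black — skip
          k black
        e black
        g→l: l is gray → back edge
Back edge found, so a cycle exists: l → h → a → g → l.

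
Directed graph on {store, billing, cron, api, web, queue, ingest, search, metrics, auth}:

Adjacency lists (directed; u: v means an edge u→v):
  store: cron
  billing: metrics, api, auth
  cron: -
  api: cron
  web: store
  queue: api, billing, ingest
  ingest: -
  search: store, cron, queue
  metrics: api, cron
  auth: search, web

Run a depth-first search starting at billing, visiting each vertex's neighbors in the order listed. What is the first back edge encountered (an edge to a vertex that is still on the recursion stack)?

DFS from billing (visiting each vertex's neighbors in the order listed); mark gray on enter, black on exit:
billing gray
  metrics gray
    api gray
      cron gray
      cron black
    api black
    metrics→cron: cron black — skip
  metrics black
  billing→api: api black — skip
  auth gray
    search gray
      store gray
        store→cron: cron black — skip
      store black
      search→cron: cron black — skip
      queue gray
        queue→api: api black — skip
        queue→billing: billing is gray → back edge
First back edge: queue → billing.

queue->billing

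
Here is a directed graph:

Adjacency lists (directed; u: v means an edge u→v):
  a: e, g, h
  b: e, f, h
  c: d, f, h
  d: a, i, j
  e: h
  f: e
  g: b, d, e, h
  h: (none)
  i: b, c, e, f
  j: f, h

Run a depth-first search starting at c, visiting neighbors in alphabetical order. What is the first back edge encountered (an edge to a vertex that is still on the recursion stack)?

DFS from c (visiting neighbors in alphabetical order); mark gray on enter, black on exit:
c gray
  d gray
    a gray
      e gray
        h gray
        h black
      e black
      g gray
        b gray
          b→e: e black — skip
          f gray
            f→e: e black — skip
          f black
          b→h: h black — skip
        b black
        g→d: d is gray → back edge
First back edge: g → d.

g->d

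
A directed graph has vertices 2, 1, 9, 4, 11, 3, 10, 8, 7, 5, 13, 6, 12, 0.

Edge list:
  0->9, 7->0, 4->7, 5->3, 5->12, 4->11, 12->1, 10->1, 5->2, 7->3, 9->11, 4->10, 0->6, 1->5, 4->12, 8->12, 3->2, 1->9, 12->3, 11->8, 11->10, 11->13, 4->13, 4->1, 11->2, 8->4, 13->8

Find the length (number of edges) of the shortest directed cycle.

For each vertex v, BFS finds the shortest path from v back to v.
The shortest such closed walk is 4 → 13 → 8 → 4, length 3.

3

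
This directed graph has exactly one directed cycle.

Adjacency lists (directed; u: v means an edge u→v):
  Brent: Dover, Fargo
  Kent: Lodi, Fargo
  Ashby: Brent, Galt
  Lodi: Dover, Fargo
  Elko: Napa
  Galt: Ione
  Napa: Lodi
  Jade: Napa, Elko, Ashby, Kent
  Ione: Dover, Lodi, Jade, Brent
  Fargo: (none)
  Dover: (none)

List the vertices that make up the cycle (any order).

DFS with gray/black marking from Jade:
Jade gray
  Napa gray
    Lodi gray
      Dover gray
      Dover black
      Fargo gray
      Fargo black
    Lodi black
  Napa black
  Elko gray
    Elko→Napa: Napa black — skip
  Elko black
  Ashby gray
    Brent gray
      Brent→Dover: Dover black — skip
      Brent→Fargo: Fargo black — skip
    Brent black
    Galt gray
      Ione gray
        Ione→Dover: Dover black — skip
        Ione→Lodi: Lodi black — skip
        Ione→Jade: Jade is gray → back edge
Back edge closes the cycle Jade → Ashby → Galt → Ione → Jade; its vertices are {Galt, Ione, Jade, Ashby}.

Galt, Ione, Jade, Ashby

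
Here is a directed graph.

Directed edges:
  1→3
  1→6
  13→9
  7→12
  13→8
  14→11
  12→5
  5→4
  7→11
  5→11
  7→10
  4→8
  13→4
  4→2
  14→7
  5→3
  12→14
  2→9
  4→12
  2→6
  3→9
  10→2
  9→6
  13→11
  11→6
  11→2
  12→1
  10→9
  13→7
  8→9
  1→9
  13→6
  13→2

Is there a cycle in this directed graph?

DFS with white/gray/black marking, starting from 11:
11 gray
  6 gray
  6 black
  2 gray
    9 gray
      9→6: 6 black — skip
    9 black
    2→6: 6 black — skip
  2 black
11 black
1 gray
  3 gray
    3→9: 9 black — skip
  3 black
  1→9: 9 black — skip
  1→6: 6 black — skip
1 black
4 gray
  12 gray
    5 gray
      5→3: 3 black — skip
      5→11: 11 black — skip
      5→4: 4 is gray → back edge
Back edge found, so a cycle exists: 4 → 12 → 5 → 4.

Yes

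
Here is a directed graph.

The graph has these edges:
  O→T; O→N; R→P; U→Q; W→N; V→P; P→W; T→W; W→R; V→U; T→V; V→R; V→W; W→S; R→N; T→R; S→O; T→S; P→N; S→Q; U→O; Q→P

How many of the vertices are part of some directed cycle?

9

A vertex is on a directed cycle iff it belongs to a strongly connected component of size ≥ 2 (or has a self-loop).
The vertices on cycles are {O, P, Q, R, S, T, U, V, W} — 9 in total.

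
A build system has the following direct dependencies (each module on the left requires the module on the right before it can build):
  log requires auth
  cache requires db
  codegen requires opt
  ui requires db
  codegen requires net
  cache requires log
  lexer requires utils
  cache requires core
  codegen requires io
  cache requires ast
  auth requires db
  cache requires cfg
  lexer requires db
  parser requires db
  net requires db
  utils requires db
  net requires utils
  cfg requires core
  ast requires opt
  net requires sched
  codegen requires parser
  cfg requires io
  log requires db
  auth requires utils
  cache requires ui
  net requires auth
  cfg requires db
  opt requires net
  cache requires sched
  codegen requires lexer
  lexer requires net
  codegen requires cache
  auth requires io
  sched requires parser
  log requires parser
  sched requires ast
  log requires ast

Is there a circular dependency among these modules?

Yes

DFS with white/gray/black marking, starting from auth:
auth gray
  utils gray
    db gray
    db black
  utils black
  auth→db: db black — skip
  io gray
  io black
auth black
lexer gray
  lexer→db: db black — skip
  lexer→utils: utils black — skip
  net gray
    net→utils: utils black — skip
    net→db: db black — skip
    net→auth: auth black — skip
    sched gray
      parser gray
        parser→db: db black — skip
      parser black
      ast gray
        opt gray
          opt→net: net is gray → back edge
Back edge found, so a cycle exists: net → sched → ast → opt → net.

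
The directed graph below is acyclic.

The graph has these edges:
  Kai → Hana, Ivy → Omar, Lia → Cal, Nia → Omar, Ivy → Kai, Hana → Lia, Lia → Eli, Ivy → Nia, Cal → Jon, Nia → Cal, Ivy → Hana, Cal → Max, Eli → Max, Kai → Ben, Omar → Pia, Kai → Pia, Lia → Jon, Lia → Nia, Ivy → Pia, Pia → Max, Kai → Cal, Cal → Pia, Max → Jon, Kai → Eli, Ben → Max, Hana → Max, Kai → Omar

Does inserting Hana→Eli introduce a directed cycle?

No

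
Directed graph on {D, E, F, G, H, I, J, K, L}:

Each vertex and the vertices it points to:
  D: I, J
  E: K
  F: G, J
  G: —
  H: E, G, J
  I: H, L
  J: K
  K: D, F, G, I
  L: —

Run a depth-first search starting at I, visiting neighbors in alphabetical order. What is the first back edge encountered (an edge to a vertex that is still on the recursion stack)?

D→I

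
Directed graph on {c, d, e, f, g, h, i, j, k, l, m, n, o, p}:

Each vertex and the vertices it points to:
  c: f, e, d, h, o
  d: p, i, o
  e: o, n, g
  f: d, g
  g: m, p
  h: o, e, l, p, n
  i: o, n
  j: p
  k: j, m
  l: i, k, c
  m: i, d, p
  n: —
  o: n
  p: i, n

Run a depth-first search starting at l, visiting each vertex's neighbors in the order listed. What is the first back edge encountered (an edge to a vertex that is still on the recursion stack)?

h→l

DFS from l (visiting each vertex's neighbors in the order listed); mark gray on enter, black on exit:
l gray
  i gray
    o gray
      n gray
      n black
    o black
    i→n: n black — skip
  i black
  k gray
    j gray
      p gray
        p→i: i black — skip
        p→n: n black — skip
      p black
    j black
    m gray
      m→i: i black — skip
      d gray
        d→p: p black — skip
        d→i: i black — skip
        d→o: o black — skip
      d black
      m→p: p black — skip
    m black
  k black
  c gray
    f gray
      f→d: d black — skip
      g gray
        g→m: m black — skip
        g→p: p black — skip
      g black
    f black
    e gray
      e→o: o black — skip
      e→n: n black — skip
      e→g: g black — skip
    e black
    c→d: d black — skip
    h gray
      h→o: o black — skip
      h→e: e black — skip
      h→l: l is gray → back edge
First back edge: h → l.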